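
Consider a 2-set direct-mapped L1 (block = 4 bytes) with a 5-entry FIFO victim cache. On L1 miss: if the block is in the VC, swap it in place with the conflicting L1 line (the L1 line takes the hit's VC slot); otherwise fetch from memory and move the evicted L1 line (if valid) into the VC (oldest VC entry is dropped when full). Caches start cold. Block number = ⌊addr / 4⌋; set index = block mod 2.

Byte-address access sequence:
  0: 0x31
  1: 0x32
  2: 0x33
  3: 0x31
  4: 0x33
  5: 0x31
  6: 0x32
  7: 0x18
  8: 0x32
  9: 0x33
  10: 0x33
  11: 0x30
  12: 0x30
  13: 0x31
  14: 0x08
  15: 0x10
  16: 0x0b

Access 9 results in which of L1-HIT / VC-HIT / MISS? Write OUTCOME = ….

OUTCOME = L1-HIT

0: 0x31 (blk 12, set 0) → MISS  vc=[]
1: 0x32 (blk 12, set 0) → L1-HIT  vc=[]
2: 0x33 (blk 12, set 0) → L1-HIT  vc=[]
3: 0x31 (blk 12, set 0) → L1-HIT  vc=[]
4: 0x33 (blk 12, set 0) → L1-HIT  vc=[]
5: 0x31 (blk 12, set 0) → L1-HIT  vc=[]
6: 0x32 (blk 12, set 0) → L1-HIT  vc=[]
7: 0x18 (blk 6, set 0) → MISS  vc=[12]
8: 0x32 (blk 12, set 0) → VC-HIT  vc=[6]
9: 0x33 (blk 12, set 0) → L1-HIT  vc=[6]
10: 0x33 (blk 12, set 0) → L1-HIT  vc=[6]
11: 0x30 (blk 12, set 0) → L1-HIT  vc=[6]
12: 0x30 (blk 12, set 0) → L1-HIT  vc=[6]
13: 0x31 (blk 12, set 0) → L1-HIT  vc=[6]
14: 0x8 (blk 2, set 0) → MISS  vc=[6, 12]
15: 0x10 (blk 4, set 0) → MISS  vc=[6, 12, 2]
16: 0xb (blk 2, set 0) → VC-HIT  vc=[6, 12, 4]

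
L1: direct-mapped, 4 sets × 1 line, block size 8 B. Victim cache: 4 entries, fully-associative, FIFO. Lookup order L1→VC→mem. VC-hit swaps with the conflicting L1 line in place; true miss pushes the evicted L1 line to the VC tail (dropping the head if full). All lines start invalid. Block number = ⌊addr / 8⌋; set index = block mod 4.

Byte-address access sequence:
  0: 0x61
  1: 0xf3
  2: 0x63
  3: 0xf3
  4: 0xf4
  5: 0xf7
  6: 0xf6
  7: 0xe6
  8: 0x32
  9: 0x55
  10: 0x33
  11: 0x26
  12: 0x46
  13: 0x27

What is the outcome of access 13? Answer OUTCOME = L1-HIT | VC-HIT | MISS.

  [0] addr=0x61 blk=12 s=0: MISS | VC []
  [1] addr=0xf3 blk=30 s=2: MISS | VC []
  [2] addr=0x63 blk=12 s=0: L1-HIT | VC []
  [3] addr=0xf3 blk=30 s=2: L1-HIT | VC []
  [4] addr=0xf4 blk=30 s=2: L1-HIT | VC []
  [5] addr=0xf7 blk=30 s=2: L1-HIT | VC []
  [6] addr=0xf6 blk=30 s=2: L1-HIT | VC []
  [7] addr=0xe6 blk=28 s=0: MISS | VC [12]
  [8] addr=0x32 blk=6 s=2: MISS | VC [12, 30]
  [9] addr=0x55 blk=10 s=2: MISS | VC [12, 30, 6]
  [10] addr=0x33 blk=6 s=2: VC-HIT | VC [12, 30, 10]
  [11] addr=0x26 blk=4 s=0: MISS | VC [12, 30, 10, 28]
  [12] addr=0x46 blk=8 s=0: MISS | VC [30, 10, 28, 4]
  [13] addr=0x27 blk=4 s=0: VC-HIT | VC [30, 10, 28, 8]

OUTCOME = VC-HIT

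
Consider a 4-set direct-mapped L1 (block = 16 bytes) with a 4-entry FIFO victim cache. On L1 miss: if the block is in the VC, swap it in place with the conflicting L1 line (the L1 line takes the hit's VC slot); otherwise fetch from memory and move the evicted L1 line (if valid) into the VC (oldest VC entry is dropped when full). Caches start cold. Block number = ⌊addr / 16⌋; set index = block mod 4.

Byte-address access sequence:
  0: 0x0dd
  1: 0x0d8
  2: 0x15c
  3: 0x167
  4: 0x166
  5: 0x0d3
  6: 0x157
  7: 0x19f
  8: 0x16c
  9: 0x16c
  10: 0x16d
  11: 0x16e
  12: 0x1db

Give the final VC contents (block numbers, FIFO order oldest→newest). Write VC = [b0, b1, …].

VC = [13, 21, 25]

0: 0xdd (blk 13, set 1) → MISS  vc=[]
1: 0xd8 (blk 13, set 1) → L1-HIT  vc=[]
2: 0x15c (blk 21, set 1) → MISS  vc=[13]
3: 0x167 (blk 22, set 2) → MISS  vc=[13]
4: 0x166 (blk 22, set 2) → L1-HIT  vc=[13]
5: 0xd3 (blk 13, set 1) → VC-HIT  vc=[21]
6: 0x157 (blk 21, set 1) → VC-HIT  vc=[13]
7: 0x19f (blk 25, set 1) → MISS  vc=[13, 21]
8: 0x16c (blk 22, set 2) → L1-HIT  vc=[13, 21]
9: 0x16c (blk 22, set 2) → L1-HIT  vc=[13, 21]
10: 0x16d (blk 22, set 2) → L1-HIT  vc=[13, 21]
11: 0x16e (blk 22, set 2) → L1-HIT  vc=[13, 21]
12: 0x1db (blk 29, set 1) → MISS  vc=[13, 21, 25]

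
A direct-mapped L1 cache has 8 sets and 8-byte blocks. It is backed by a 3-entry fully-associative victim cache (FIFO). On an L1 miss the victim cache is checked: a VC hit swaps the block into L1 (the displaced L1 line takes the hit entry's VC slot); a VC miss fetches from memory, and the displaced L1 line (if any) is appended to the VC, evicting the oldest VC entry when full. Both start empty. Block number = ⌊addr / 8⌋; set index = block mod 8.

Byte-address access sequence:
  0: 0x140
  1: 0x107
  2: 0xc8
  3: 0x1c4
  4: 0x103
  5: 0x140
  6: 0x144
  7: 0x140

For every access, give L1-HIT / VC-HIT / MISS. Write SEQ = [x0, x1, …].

SEQ = [MISS, MISS, MISS, MISS, VC-HIT, VC-HIT, L1-HIT, L1-HIT]

0: 0x140 (blk 40, set 0) → MISS  vc=[]
1: 0x107 (blk 32, set 0) → MISS  vc=[40]
2: 0xc8 (blk 25, set 1) → MISS  vc=[40]
3: 0x1c4 (blk 56, set 0) → MISS  vc=[40, 32]
4: 0x103 (blk 32, set 0) → VC-HIT  vc=[40, 56]
5: 0x140 (blk 40, set 0) → VC-HIT  vc=[32, 56]
6: 0x144 (blk 40, set 0) → L1-HIT  vc=[32, 56]
7: 0x140 (blk 40, set 0) → L1-HIT  vc=[32, 56]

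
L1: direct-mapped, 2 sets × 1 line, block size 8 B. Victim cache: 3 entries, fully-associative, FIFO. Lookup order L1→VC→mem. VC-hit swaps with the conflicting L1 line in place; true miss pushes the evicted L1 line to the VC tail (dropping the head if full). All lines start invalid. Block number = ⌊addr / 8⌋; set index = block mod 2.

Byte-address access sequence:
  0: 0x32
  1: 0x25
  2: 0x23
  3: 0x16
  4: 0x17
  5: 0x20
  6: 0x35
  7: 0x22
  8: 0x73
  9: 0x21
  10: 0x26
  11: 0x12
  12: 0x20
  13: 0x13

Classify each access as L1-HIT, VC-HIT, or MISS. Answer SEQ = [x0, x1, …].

#0 0x32→b6/s0 MISS; vc=[]
#1 0x25→b4/s0 MISS; vc=[6]
#2 0x23→b4/s0 L1-HIT; vc=[6]
#3 0x16→b2/s0 MISS; vc=[6,4]
#4 0x17→b2/s0 L1-HIT; vc=[6,4]
#5 0x20→b4/s0 VC-HIT; vc=[6,2]
#6 0x35→b6/s0 VC-HIT; vc=[4,2]
#7 0x22→b4/s0 VC-HIT; vc=[6,2]
#8 0x73→b14/s0 MISS; vc=[6,2,4]
#9 0x21→b4/s0 VC-HIT; vc=[6,2,14]
#10 0x26→b4/s0 L1-HIT; vc=[6,2,14]
#11 0x12→b2/s0 VC-HIT; vc=[6,4,14]
#12 0x20→b4/s0 VC-HIT; vc=[6,2,14]
#13 0x13→b2/s0 VC-HIT; vc=[6,4,14]

SEQ = [MISS, MISS, L1-HIT, MISS, L1-HIT, VC-HIT, VC-HIT, VC-HIT, MISS, VC-HIT, L1-HIT, VC-HIT, VC-HIT, VC-HIT]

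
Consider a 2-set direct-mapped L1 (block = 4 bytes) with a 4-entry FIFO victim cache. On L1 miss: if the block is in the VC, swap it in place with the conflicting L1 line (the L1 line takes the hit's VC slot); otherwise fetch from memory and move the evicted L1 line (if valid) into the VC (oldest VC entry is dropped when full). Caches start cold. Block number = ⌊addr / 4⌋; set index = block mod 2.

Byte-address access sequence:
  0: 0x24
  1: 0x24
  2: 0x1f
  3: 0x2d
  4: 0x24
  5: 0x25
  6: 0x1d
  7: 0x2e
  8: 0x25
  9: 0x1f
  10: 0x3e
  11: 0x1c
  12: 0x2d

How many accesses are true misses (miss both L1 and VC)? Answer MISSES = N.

0: 0x24 (blk 9, set 1) → MISS  vc=[]
1: 0x24 (blk 9, set 1) → L1-HIT  vc=[]
2: 0x1f (blk 7, set 1) → MISS  vc=[9]
3: 0x2d (blk 11, set 1) → MISS  vc=[9, 7]
4: 0x24 (blk 9, set 1) → VC-HIT  vc=[11, 7]
5: 0x25 (blk 9, set 1) → L1-HIT  vc=[11, 7]
6: 0x1d (blk 7, set 1) → VC-HIT  vc=[11, 9]
7: 0x2e (blk 11, set 1) → VC-HIT  vc=[7, 9]
8: 0x25 (blk 9, set 1) → VC-HIT  vc=[7, 11]
9: 0x1f (blk 7, set 1) → VC-HIT  vc=[9, 11]
10: 0x3e (blk 15, set 1) → MISS  vc=[9, 11, 7]
11: 0x1c (blk 7, set 1) → VC-HIT  vc=[9, 11, 15]
12: 0x2d (blk 11, set 1) → VC-HIT  vc=[9, 7, 15]

MISSES = 4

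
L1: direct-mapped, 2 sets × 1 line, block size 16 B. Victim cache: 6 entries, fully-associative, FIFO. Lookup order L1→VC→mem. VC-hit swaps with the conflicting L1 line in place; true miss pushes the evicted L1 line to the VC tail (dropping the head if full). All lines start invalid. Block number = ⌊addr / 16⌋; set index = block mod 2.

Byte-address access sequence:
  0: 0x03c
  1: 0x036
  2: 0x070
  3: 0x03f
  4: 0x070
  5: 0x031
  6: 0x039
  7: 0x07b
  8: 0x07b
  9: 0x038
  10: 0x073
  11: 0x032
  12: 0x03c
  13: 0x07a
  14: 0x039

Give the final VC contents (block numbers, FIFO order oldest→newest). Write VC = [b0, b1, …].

#0 0x3c→b3/s1 MISS; vc=[]
#1 0x36→b3/s1 L1-HIT; vc=[]
#2 0x70→b7/s1 MISS; vc=[3]
#3 0x3f→b3/s1 VC-HIT; vc=[7]
#4 0x70→b7/s1 VC-HIT; vc=[3]
#5 0x31→b3/s1 VC-HIT; vc=[7]
#6 0x39→b3/s1 L1-HIT; vc=[7]
#7 0x7b→b7/s1 VC-HIT; vc=[3]
#8 0x7b→b7/s1 L1-HIT; vc=[3]
#9 0x38→b3/s1 VC-HIT; vc=[7]
#10 0x73→b7/s1 VC-HIT; vc=[3]
#11 0x32→b3/s1 VC-HIT; vc=[7]
#12 0x3c→b3/s1 L1-HIT; vc=[7]
#13 0x7a→b7/s1 VC-HIT; vc=[3]
#14 0x39→b3/s1 VC-HIT; vc=[7]

VC = [7]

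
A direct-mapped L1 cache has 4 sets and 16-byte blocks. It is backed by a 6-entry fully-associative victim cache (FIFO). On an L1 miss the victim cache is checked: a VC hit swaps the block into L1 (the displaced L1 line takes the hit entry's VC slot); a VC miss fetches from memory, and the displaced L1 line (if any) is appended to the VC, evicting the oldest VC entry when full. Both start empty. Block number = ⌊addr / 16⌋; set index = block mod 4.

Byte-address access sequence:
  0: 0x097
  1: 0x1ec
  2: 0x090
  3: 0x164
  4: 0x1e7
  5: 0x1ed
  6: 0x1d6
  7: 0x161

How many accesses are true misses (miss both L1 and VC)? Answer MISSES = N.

MISSES = 4

0: 0x97 (blk 9, set 1) → MISS  vc=[]
1: 0x1ec (blk 30, set 2) → MISS  vc=[]
2: 0x90 (blk 9, set 1) → L1-HIT  vc=[]
3: 0x164 (blk 22, set 2) → MISS  vc=[30]
4: 0x1e7 (blk 30, set 2) → VC-HIT  vc=[22]
5: 0x1ed (blk 30, set 2) → L1-HIT  vc=[22]
6: 0x1d6 (blk 29, set 1) → MISS  vc=[22, 9]
7: 0x161 (blk 22, set 2) → VC-HIT  vc=[30, 9]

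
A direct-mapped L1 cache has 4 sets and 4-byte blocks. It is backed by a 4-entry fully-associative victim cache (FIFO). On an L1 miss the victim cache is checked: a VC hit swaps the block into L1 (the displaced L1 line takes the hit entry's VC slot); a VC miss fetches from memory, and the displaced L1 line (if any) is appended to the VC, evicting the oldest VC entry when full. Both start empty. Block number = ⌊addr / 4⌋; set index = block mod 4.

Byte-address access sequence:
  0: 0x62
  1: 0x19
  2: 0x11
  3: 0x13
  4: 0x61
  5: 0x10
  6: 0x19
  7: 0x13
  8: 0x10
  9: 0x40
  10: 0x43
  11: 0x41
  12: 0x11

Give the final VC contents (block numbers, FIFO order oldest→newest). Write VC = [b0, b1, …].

#0 0x62→b24/s0 MISS; vc=[]
#1 0x19→b6/s2 MISS; vc=[]
#2 0x11→b4/s0 MISS; vc=[24]
#3 0x13→b4/s0 L1-HIT; vc=[24]
#4 0x61→b24/s0 VC-HIT; vc=[4]
#5 0x10→b4/s0 VC-HIT; vc=[24]
#6 0x19→b6/s2 L1-HIT; vc=[24]
#7 0x13→b4/s0 L1-HIT; vc=[24]
#8 0x10→b4/s0 L1-HIT; vc=[24]
#9 0x40→b16/s0 MISS; vc=[24,4]
#10 0x43→b16/s0 L1-HIT; vc=[24,4]
#11 0x41→b16/s0 L1-HIT; vc=[24,4]
#12 0x11→b4/s0 VC-HIT; vc=[24,16]

VC = [24, 16]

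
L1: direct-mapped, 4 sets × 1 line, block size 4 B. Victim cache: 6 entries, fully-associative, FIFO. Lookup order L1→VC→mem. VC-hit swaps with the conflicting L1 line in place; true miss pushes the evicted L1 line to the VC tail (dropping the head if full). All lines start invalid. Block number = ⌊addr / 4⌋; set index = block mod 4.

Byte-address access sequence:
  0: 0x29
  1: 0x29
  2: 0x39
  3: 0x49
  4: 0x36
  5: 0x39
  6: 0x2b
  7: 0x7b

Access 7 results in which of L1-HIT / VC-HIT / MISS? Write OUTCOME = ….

  [0] addr=0x29 blk=10 s=2: MISS | VC []
  [1] addr=0x29 blk=10 s=2: L1-HIT | VC []
  [2] addr=0x39 blk=14 s=2: MISS | VC [10]
  [3] addr=0x49 blk=18 s=2: MISS | VC [10, 14]
  [4] addr=0x36 blk=13 s=1: MISS | VC [10, 14]
  [5] addr=0x39 blk=14 s=2: VC-HIT | VC [10, 18]
  [6] addr=0x2b blk=10 s=2: VC-HIT | VC [14, 18]
  [7] addr=0x7b blk=30 s=2: MISS | VC [14, 18, 10]

OUTCOME = MISS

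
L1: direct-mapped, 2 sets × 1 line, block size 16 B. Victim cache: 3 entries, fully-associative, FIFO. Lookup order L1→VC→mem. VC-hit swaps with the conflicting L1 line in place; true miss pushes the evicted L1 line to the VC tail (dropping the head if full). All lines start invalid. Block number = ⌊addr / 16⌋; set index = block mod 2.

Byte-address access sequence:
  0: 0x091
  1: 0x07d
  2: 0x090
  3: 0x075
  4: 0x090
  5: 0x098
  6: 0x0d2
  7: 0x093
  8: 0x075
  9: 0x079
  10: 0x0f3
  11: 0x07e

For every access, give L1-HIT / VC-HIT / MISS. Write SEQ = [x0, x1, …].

SEQ = [MISS, MISS, VC-HIT, VC-HIT, VC-HIT, L1-HIT, MISS, VC-HIT, VC-HIT, L1-HIT, MISS, VC-HIT]

  [0] addr=0x91 blk=9 s=1: MISS | VC []
  [1] addr=0x7d blk=7 s=1: MISS | VC [9]
  [2] addr=0x90 blk=9 s=1: VC-HIT | VC [7]
  [3] addr=0x75 blk=7 s=1: VC-HIT | VC [9]
  [4] addr=0x90 blk=9 s=1: VC-HIT | VC [7]
  [5] addr=0x98 blk=9 s=1: L1-HIT | VC [7]
  [6] addr=0xd2 blk=13 s=1: MISS | VC [7, 9]
  [7] addr=0x93 blk=9 s=1: VC-HIT | VC [7, 13]
  [8] addr=0x75 blk=7 s=1: VC-HIT | VC [9, 13]
  [9] addr=0x79 blk=7 s=1: L1-HIT | VC [9, 13]
  [10] addr=0xf3 blk=15 s=1: MISS | VC [9, 13, 7]
  [11] addr=0x7e blk=7 s=1: VC-HIT | VC [9, 13, 15]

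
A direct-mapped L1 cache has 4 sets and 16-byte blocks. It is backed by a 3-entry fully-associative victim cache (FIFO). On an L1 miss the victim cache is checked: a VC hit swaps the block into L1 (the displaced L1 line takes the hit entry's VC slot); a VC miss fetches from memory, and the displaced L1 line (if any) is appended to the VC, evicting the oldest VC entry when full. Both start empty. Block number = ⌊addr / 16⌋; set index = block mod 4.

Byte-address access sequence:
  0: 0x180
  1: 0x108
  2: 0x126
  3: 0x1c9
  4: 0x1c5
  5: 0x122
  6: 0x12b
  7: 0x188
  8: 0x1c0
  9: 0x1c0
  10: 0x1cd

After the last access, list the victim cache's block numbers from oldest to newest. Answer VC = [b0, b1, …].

VC = [24, 16]

0: 0x180 (blk 24, set 0) → MISS  vc=[]
1: 0x108 (blk 16, set 0) → MISS  vc=[24]
2: 0x126 (blk 18, set 2) → MISS  vc=[24]
3: 0x1c9 (blk 28, set 0) → MISS  vc=[24, 16]
4: 0x1c5 (blk 28, set 0) → L1-HIT  vc=[24, 16]
5: 0x122 (blk 18, set 2) → L1-HIT  vc=[24, 16]
6: 0x12b (blk 18, set 2) → L1-HIT  vc=[24, 16]
7: 0x188 (blk 24, set 0) → VC-HIT  vc=[28, 16]
8: 0x1c0 (blk 28, set 0) → VC-HIT  vc=[24, 16]
9: 0x1c0 (blk 28, set 0) → L1-HIT  vc=[24, 16]
10: 0x1cd (blk 28, set 0) → L1-HIT  vc=[24, 16]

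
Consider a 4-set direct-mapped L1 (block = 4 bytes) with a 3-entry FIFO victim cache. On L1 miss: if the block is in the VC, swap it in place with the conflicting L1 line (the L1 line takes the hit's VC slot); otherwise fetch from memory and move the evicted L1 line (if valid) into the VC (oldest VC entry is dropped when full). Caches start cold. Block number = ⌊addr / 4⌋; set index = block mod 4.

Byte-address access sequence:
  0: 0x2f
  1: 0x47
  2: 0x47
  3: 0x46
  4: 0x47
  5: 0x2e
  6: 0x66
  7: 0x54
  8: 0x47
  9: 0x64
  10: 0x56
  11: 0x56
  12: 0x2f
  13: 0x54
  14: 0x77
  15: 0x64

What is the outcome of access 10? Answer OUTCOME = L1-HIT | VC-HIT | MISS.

  [0] addr=0x2f blk=11 s=3: MISS | VC []
  [1] addr=0x47 blk=17 s=1: MISS | VC []
  [2] addr=0x47 blk=17 s=1: L1-HIT | VC []
  [3] addr=0x46 blk=17 s=1: L1-HIT | VC []
  [4] addr=0x47 blk=17 s=1: L1-HIT | VC []
  [5] addr=0x2e blk=11 s=3: L1-HIT | VC []
  [6] addr=0x66 blk=25 s=1: MISS | VC [17]
  [7] addr=0x54 blk=21 s=1: MISS | VC [17, 25]
  [8] addr=0x47 blk=17 s=1: VC-HIT | VC [21, 25]
  [9] addr=0x64 blk=25 s=1: VC-HIT | VC [21, 17]
  [10] addr=0x56 blk=21 s=1: VC-HIT | VC [25, 17]
  [11] addr=0x56 blk=21 s=1: L1-HIT | VC [25, 17]
  [12] addr=0x2f blk=11 s=3: L1-HIT | VC [25, 17]
  [13] addr=0x54 blk=21 s=1: L1-HIT | VC [25, 17]
  [14] addr=0x77 blk=29 s=1: MISS | VC [25, 17, 21]
  [15] addr=0x64 blk=25 s=1: VC-HIT | VC [29, 17, 21]

OUTCOME = VC-HIT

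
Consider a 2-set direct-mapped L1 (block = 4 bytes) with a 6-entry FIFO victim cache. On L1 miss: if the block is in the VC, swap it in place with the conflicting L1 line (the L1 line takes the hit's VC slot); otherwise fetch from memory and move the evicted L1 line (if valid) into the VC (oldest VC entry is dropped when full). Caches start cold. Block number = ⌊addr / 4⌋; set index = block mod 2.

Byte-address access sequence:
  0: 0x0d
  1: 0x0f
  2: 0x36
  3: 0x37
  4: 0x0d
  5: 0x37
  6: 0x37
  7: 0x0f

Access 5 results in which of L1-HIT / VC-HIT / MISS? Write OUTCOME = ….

OUTCOME = VC-HIT

#0 0xd→b3/s1 MISS; vc=[]
#1 0xf→b3/s1 L1-HIT; vc=[]
#2 0x36→b13/s1 MISS; vc=[3]
#3 0x37→b13/s1 L1-HIT; vc=[3]
#4 0xd→b3/s1 VC-HIT; vc=[13]
#5 0x37→b13/s1 VC-HIT; vc=[3]
#6 0x37→b13/s1 L1-HIT; vc=[3]
#7 0xf→b3/s1 VC-HIT; vc=[13]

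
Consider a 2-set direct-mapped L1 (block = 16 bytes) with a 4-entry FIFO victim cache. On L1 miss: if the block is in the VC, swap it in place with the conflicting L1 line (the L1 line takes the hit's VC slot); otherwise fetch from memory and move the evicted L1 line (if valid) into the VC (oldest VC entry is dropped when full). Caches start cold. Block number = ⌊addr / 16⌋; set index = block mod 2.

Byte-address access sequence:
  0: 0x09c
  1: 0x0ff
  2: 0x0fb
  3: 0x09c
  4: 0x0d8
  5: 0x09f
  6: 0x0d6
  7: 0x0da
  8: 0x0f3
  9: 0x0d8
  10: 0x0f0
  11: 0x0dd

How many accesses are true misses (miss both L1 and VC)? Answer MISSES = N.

MISSES = 3

  [0] addr=0x9c blk=9 s=1: MISS | VC []
  [1] addr=0xff blk=15 s=1: MISS | VC [9]
  [2] addr=0xfb blk=15 s=1: L1-HIT | VC [9]
  [3] addr=0x9c blk=9 s=1: VC-HIT | VC [15]
  [4] addr=0xd8 blk=13 s=1: MISS | VC [15, 9]
  [5] addr=0x9f blk=9 s=1: VC-HIT | VC [15, 13]
  [6] addr=0xd6 blk=13 s=1: VC-HIT | VC [15, 9]
  [7] addr=0xda blk=13 s=1: L1-HIT | VC [15, 9]
  [8] addr=0xf3 blk=15 s=1: VC-HIT | VC [13, 9]
  [9] addr=0xd8 blk=13 s=1: VC-HIT | VC [15, 9]
  [10] addr=0xf0 blk=15 s=1: VC-HIT | VC [13, 9]
  [11] addr=0xdd blk=13 s=1: VC-HIT | VC [15, 9]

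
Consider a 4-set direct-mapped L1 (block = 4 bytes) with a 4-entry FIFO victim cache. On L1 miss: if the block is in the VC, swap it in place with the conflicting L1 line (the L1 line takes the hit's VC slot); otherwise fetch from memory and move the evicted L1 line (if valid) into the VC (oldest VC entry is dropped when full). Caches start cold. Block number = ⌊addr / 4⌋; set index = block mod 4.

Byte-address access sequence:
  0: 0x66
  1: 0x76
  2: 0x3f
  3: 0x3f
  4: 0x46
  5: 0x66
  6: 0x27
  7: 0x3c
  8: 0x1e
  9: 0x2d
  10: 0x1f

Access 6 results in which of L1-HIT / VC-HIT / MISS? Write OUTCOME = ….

OUTCOME = MISS

  [0] addr=0x66 blk=25 s=1: MISS | VC []
  [1] addr=0x76 blk=29 s=1: MISS | VC [25]
  [2] addr=0x3f blk=15 s=3: MISS | VC [25]
  [3] addr=0x3f blk=15 s=3: L1-HIT | VC [25]
  [4] addr=0x46 blk=17 s=1: MISS | VC [25, 29]
  [5] addr=0x66 blk=25 s=1: VC-HIT | VC [17, 29]
  [6] addr=0x27 blk=9 s=1: MISS | VC [17, 29, 25]
  [7] addr=0x3c blk=15 s=3: L1-HIT | VC [17, 29, 25]
  [8] addr=0x1e blk=7 s=3: MISS | VC [17, 29, 25, 15]
  [9] addr=0x2d blk=11 s=3: MISS | VC [29, 25, 15, 7]
  [10] addr=0x1f blk=7 s=3: VC-HIT | VC [29, 25, 15, 11]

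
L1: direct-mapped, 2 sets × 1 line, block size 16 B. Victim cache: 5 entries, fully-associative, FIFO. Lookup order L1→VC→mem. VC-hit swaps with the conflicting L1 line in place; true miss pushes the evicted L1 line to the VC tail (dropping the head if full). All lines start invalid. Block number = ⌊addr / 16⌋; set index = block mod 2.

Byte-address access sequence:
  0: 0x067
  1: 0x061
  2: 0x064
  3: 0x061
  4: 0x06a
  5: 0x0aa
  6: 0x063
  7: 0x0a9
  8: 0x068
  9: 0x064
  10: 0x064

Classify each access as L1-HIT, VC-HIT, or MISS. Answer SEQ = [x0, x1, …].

0: 0x67 (blk 6, set 0) → MISS  vc=[]
1: 0x61 (blk 6, set 0) → L1-HIT  vc=[]
2: 0x64 (blk 6, set 0) → L1-HIT  vc=[]
3: 0x61 (blk 6, set 0) → L1-HIT  vc=[]
4: 0x6a (blk 6, set 0) → L1-HIT  vc=[]
5: 0xaa (blk 10, set 0) → MISS  vc=[6]
6: 0x63 (blk 6, set 0) → VC-HIT  vc=[10]
7: 0xa9 (blk 10, set 0) → VC-HIT  vc=[6]
8: 0x68 (blk 6, set 0) → VC-HIT  vc=[10]
9: 0x64 (blk 6, set 0) → L1-HIT  vc=[10]
10: 0x64 (blk 6, set 0) → L1-HIT  vc=[10]

SEQ = [MISS, L1-HIT, L1-HIT, L1-HIT, L1-HIT, MISS, VC-HIT, VC-HIT, VC-HIT, L1-HIT, L1-HIT]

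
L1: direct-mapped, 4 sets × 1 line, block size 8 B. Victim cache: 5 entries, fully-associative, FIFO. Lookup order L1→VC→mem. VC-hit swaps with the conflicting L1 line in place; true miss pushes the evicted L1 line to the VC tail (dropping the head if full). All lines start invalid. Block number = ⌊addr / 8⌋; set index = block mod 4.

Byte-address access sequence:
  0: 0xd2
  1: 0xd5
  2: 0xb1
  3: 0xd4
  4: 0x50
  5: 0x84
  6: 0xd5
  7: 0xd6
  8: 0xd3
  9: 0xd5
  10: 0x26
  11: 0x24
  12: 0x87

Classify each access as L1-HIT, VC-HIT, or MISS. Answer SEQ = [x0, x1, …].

SEQ = [MISS, L1-HIT, MISS, VC-HIT, MISS, MISS, VC-HIT, L1-HIT, L1-HIT, L1-HIT, MISS, L1-HIT, VC-HIT]

0: 0xd2 (blk 26, set 2) → MISS  vc=[]
1: 0xd5 (blk 26, set 2) → L1-HIT  vc=[]
2: 0xb1 (blk 22, set 2) → MISS  vc=[26]
3: 0xd4 (blk 26, set 2) → VC-HIT  vc=[22]
4: 0x50 (blk 10, set 2) → MISS  vc=[22, 26]
5: 0x84 (blk 16, set 0) → MISS  vc=[22, 26]
6: 0xd5 (blk 26, set 2) → VC-HIT  vc=[22, 10]
7: 0xd6 (blk 26, set 2) → L1-HIT  vc=[22, 10]
8: 0xd3 (blk 26, set 2) → L1-HIT  vc=[22, 10]
9: 0xd5 (blk 26, set 2) → L1-HIT  vc=[22, 10]
10: 0x26 (blk 4, set 0) → MISS  vc=[22, 10, 16]
11: 0x24 (blk 4, set 0) → L1-HIT  vc=[22, 10, 16]
12: 0x87 (blk 16, set 0) → VC-HIT  vc=[22, 10, 4]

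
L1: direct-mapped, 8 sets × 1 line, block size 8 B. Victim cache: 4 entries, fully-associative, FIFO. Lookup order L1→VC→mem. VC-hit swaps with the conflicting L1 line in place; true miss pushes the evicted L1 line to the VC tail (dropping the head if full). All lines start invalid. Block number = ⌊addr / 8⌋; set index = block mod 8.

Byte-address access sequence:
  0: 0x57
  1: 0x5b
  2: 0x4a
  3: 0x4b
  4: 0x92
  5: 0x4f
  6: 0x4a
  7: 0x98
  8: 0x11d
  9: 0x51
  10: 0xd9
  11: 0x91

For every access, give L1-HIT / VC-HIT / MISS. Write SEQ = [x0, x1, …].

SEQ = [MISS, MISS, MISS, L1-HIT, MISS, L1-HIT, L1-HIT, MISS, MISS, VC-HIT, MISS, VC-HIT]

0: 0x57 (blk 10, set 2) → MISS  vc=[]
1: 0x5b (blk 11, set 3) → MISS  vc=[]
2: 0x4a (blk 9, set 1) → MISS  vc=[]
3: 0x4b (blk 9, set 1) → L1-HIT  vc=[]
4: 0x92 (blk 18, set 2) → MISS  vc=[10]
5: 0x4f (blk 9, set 1) → L1-HIT  vc=[10]
6: 0x4a (blk 9, set 1) → L1-HIT  vc=[10]
7: 0x98 (blk 19, set 3) → MISS  vc=[10, 11]
8: 0x11d (blk 35, set 3) → MISS  vc=[10, 11, 19]
9: 0x51 (blk 10, set 2) → VC-HIT  vc=[18, 11, 19]
10: 0xd9 (blk 27, set 3) → MISS  vc=[18, 11, 19, 35]
11: 0x91 (blk 18, set 2) → VC-HIT  vc=[10, 11, 19, 35]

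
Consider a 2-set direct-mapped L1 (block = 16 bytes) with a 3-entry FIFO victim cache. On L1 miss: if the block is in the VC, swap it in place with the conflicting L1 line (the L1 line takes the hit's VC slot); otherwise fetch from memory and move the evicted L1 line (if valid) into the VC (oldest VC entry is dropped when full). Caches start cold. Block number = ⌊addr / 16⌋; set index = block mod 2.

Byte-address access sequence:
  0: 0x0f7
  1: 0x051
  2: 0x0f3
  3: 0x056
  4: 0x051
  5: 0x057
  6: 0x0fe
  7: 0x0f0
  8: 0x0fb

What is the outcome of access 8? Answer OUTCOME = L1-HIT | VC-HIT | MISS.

0: 0xf7 (blk 15, set 1) → MISS  vc=[]
1: 0x51 (blk 5, set 1) → MISS  vc=[15]
2: 0xf3 (blk 15, set 1) → VC-HIT  vc=[5]
3: 0x56 (blk 5, set 1) → VC-HIT  vc=[15]
4: 0x51 (blk 5, set 1) → L1-HIT  vc=[15]
5: 0x57 (blk 5, set 1) → L1-HIT  vc=[15]
6: 0xfe (blk 15, set 1) → VC-HIT  vc=[5]
7: 0xf0 (blk 15, set 1) → L1-HIT  vc=[5]
8: 0xfb (blk 15, set 1) → L1-HIT  vc=[5]

OUTCOME = L1-HIT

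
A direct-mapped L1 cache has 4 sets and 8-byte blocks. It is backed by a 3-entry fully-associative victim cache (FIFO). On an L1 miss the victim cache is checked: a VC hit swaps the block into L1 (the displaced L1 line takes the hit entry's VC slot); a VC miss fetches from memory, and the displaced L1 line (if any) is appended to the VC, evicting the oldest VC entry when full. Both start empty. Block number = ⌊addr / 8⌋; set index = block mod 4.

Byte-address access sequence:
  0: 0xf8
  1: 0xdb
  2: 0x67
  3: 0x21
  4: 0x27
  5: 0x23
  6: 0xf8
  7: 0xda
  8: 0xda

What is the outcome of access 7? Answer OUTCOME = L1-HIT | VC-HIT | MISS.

OUTCOME = VC-HIT

0: 0xf8 (blk 31, set 3) → MISS  vc=[]
1: 0xdb (blk 27, set 3) → MISS  vc=[31]
2: 0x67 (blk 12, set 0) → MISS  vc=[31]
3: 0x21 (blk 4, set 0) → MISS  vc=[31, 12]
4: 0x27 (blk 4, set 0) → L1-HIT  vc=[31, 12]
5: 0x23 (blk 4, set 0) → L1-HIT  vc=[31, 12]
6: 0xf8 (blk 31, set 3) → VC-HIT  vc=[27, 12]
7: 0xda (blk 27, set 3) → VC-HIT  vc=[31, 12]
8: 0xda (blk 27, set 3) → L1-HIT  vc=[31, 12]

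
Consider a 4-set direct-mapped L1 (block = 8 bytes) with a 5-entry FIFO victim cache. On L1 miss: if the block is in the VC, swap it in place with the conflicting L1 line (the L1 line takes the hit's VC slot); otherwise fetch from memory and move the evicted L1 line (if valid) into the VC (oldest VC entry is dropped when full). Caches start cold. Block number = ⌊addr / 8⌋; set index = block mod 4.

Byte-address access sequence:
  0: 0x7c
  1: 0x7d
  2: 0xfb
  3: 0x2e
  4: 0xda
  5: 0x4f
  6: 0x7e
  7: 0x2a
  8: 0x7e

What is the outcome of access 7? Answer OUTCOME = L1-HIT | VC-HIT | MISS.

  [0] addr=0x7c blk=15 s=3: MISS | VC []
  [1] addr=0x7d blk=15 s=3: L1-HIT | VC []
  [2] addr=0xfb blk=31 s=3: MISS | VC [15]
  [3] addr=0x2e blk=5 s=1: MISS | VC [15]
  [4] addr=0xda blk=27 s=3: MISS | VC [15, 31]
  [5] addr=0x4f blk=9 s=1: MISS | VC [15, 31, 5]
  [6] addr=0x7e blk=15 s=3: VC-HIT | VC [27, 31, 5]
  [7] addr=0x2a blk=5 s=1: VC-HIT | VC [27, 31, 9]
  [8] addr=0x7e blk=15 s=3: L1-HIT | VC [27, 31, 9]

OUTCOME = VC-HIT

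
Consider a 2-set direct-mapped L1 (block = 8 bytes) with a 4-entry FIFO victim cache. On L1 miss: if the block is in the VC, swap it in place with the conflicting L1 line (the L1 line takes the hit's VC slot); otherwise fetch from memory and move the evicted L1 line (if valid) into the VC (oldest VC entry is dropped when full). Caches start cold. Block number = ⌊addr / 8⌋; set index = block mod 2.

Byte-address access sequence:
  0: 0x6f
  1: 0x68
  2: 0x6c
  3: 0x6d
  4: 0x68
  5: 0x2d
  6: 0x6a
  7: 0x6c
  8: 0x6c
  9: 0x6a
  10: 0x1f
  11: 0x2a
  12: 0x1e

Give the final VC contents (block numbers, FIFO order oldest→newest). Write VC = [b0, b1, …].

0: 0x6f (blk 13, set 1) → MISS  vc=[]
1: 0x68 (blk 13, set 1) → L1-HIT  vc=[]
2: 0x6c (blk 13, set 1) → L1-HIT  vc=[]
3: 0x6d (blk 13, set 1) → L1-HIT  vc=[]
4: 0x68 (blk 13, set 1) → L1-HIT  vc=[]
5: 0x2d (blk 5, set 1) → MISS  vc=[13]
6: 0x6a (blk 13, set 1) → VC-HIT  vc=[5]
7: 0x6c (blk 13, set 1) → L1-HIT  vc=[5]
8: 0x6c (blk 13, set 1) → L1-HIT  vc=[5]
9: 0x6a (blk 13, set 1) → L1-HIT  vc=[5]
10: 0x1f (blk 3, set 1) → MISS  vc=[5, 13]
11: 0x2a (blk 5, set 1) → VC-HIT  vc=[3, 13]
12: 0x1e (blk 3, set 1) → VC-HIT  vc=[5, 13]

VC = [5, 13]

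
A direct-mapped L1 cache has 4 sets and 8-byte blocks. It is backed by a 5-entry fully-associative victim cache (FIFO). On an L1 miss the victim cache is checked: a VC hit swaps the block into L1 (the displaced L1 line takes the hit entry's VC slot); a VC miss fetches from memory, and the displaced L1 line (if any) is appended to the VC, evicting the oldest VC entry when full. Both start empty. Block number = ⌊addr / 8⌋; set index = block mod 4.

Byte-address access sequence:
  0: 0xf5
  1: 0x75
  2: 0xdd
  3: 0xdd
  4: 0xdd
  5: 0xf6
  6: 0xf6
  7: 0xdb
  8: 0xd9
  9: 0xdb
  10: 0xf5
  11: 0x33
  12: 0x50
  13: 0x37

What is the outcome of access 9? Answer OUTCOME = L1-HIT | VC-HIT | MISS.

OUTCOME = L1-HIT

#0 0xf5→b30/s2 MISS; vc=[]
#1 0x75→b14/s2 MISS; vc=[30]
#2 0xdd→b27/s3 MISS; vc=[30]
#3 0xdd→b27/s3 L1-HIT; vc=[30]
#4 0xdd→b27/s3 L1-HIT; vc=[30]
#5 0xf6→b30/s2 VC-HIT; vc=[14]
#6 0xf6→b30/s2 L1-HIT; vc=[14]
#7 0xdb→b27/s3 L1-HIT; vc=[14]
#8 0xd9→b27/s3 L1-HIT; vc=[14]
#9 0xdb→b27/s3 L1-HIT; vc=[14]
#10 0xf5→b30/s2 L1-HIT; vc=[14]
#11 0x33→b6/s2 MISS; vc=[14,30]
#12 0x50→b10/s2 MISS; vc=[14,30,6]
#13 0x37→b6/s2 VC-HIT; vc=[14,30,10]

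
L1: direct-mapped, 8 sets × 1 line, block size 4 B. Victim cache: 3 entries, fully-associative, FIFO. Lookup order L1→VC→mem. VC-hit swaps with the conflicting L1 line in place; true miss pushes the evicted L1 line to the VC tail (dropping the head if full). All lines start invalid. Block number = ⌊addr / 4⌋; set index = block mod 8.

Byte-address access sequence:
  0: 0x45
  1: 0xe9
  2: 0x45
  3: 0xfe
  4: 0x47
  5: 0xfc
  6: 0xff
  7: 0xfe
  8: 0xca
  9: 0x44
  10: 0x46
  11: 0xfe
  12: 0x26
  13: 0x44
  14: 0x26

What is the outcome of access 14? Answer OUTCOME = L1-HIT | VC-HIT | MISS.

#0 0x45→b17/s1 MISS; vc=[]
#1 0xe9→b58/s2 MISS; vc=[]
#2 0x45→b17/s1 L1-HIT; vc=[]
#3 0xfe→b63/s7 MISS; vc=[]
#4 0x47→b17/s1 L1-HIT; vc=[]
#5 0xfc→b63/s7 L1-HIT; vc=[]
#6 0xff→b63/s7 L1-HIT; vc=[]
#7 0xfe→b63/s7 L1-HIT; vc=[]
#8 0xca→b50/s2 MISS; vc=[58]
#9 0x44→b17/s1 L1-HIT; vc=[58]
#10 0x46→b17/s1 L1-HIT; vc=[58]
#11 0xfe→b63/s7 L1-HIT; vc=[58]
#12 0x26→b9/s1 MISS; vc=[58,17]
#13 0x44→b17/s1 VC-HIT; vc=[58,9]
#14 0x26→b9/s1 VC-HIT; vc=[58,17]

OUTCOME = VC-HIT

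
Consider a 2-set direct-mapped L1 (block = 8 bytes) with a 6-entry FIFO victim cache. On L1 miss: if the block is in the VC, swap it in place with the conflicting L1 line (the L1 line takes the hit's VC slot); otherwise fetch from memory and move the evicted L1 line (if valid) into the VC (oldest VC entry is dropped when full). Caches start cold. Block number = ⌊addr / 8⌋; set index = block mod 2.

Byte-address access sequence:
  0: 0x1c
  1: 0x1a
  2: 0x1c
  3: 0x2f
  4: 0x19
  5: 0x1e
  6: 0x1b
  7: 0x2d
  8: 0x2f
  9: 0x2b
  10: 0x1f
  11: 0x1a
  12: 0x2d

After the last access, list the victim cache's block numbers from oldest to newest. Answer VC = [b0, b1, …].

#0 0x1c→b3/s1 MISS; vc=[]
#1 0x1a→b3/s1 L1-HIT; vc=[]
#2 0x1c→b3/s1 L1-HIT; vc=[]
#3 0x2f→b5/s1 MISS; vc=[3]
#4 0x19→b3/s1 VC-HIT; vc=[5]
#5 0x1e→b3/s1 L1-HIT; vc=[5]
#6 0x1b→b3/s1 L1-HIT; vc=[5]
#7 0x2d→b5/s1 VC-HIT; vc=[3]
#8 0x2f→b5/s1 L1-HIT; vc=[3]
#9 0x2b→b5/s1 L1-HIT; vc=[3]
#10 0x1f→b3/s1 VC-HIT; vc=[5]
#11 0x1a→b3/s1 L1-HIT; vc=[5]
#12 0x2d→b5/s1 VC-HIT; vc=[3]

VC = [3]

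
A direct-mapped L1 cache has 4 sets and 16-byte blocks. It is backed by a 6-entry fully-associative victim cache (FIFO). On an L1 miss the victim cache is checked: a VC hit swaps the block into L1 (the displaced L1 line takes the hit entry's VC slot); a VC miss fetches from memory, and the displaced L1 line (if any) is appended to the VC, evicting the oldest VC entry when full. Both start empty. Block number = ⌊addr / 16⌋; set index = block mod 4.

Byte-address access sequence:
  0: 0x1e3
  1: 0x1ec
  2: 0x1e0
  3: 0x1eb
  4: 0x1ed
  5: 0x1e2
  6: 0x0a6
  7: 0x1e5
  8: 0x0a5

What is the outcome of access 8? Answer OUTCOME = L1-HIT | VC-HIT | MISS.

#0 0x1e3→b30/s2 MISS; vc=[]
#1 0x1ec→b30/s2 L1-HIT; vc=[]
#2 0x1e0→b30/s2 L1-HIT; vc=[]
#3 0x1eb→b30/s2 L1-HIT; vc=[]
#4 0x1ed→b30/s2 L1-HIT; vc=[]
#5 0x1e2→b30/s2 L1-HIT; vc=[]
#6 0xa6→b10/s2 MISS; vc=[30]
#7 0x1e5→b30/s2 VC-HIT; vc=[10]
#8 0xa5→b10/s2 VC-HIT; vc=[30]

OUTCOME = VC-HIT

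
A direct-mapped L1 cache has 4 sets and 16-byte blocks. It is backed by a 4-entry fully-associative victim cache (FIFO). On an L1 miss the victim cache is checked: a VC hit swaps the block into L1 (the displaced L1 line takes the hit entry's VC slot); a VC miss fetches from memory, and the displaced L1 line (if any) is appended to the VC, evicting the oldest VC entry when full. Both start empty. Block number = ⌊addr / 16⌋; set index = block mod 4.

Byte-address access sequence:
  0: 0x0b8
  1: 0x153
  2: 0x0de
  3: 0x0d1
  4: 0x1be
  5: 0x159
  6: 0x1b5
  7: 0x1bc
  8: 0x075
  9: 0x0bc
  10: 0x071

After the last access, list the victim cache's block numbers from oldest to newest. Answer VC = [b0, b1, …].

#0 0xb8→b11/s3 MISS; vc=[]
#1 0x153→b21/s1 MISS; vc=[]
#2 0xde→b13/s1 MISS; vc=[21]
#3 0xd1→b13/s1 L1-HIT; vc=[21]
#4 0x1be→b27/s3 MISS; vc=[21,11]
#5 0x159→b21/s1 VC-HIT; vc=[13,11]
#6 0x1b5→b27/s3 L1-HIT; vc=[13,11]
#7 0x1bc→b27/s3 L1-HIT; vc=[13,11]
#8 0x75→b7/s3 MISS; vc=[13,11,27]
#9 0xbc→b11/s3 VC-HIT; vc=[13,7,27]
#10 0x71→b7/s3 VC-HIT; vc=[13,11,27]

VC = [13, 11, 27]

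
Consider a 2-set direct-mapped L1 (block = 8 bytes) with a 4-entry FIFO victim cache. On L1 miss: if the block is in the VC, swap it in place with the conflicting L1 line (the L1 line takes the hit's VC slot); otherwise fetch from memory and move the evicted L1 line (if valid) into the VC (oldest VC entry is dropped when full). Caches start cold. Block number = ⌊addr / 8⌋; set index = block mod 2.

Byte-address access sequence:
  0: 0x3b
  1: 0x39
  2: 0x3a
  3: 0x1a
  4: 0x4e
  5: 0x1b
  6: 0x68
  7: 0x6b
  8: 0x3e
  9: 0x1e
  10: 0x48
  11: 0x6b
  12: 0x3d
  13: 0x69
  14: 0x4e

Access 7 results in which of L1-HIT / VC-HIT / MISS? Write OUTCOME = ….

OUTCOME = L1-HIT

0: 0x3b (blk 7, set 1) → MISS  vc=[]
1: 0x39 (blk 7, set 1) → L1-HIT  vc=[]
2: 0x3a (blk 7, set 1) → L1-HIT  vc=[]
3: 0x1a (blk 3, set 1) → MISS  vc=[7]
4: 0x4e (blk 9, set 1) → MISS  vc=[7, 3]
5: 0x1b (blk 3, set 1) → VC-HIT  vc=[7, 9]
6: 0x68 (blk 13, set 1) → MISS  vc=[7, 9, 3]
7: 0x6b (blk 13, set 1) → L1-HIT  vc=[7, 9, 3]
8: 0x3e (blk 7, set 1) → VC-HIT  vc=[13, 9, 3]
9: 0x1e (blk 3, set 1) → VC-HIT  vc=[13, 9, 7]
10: 0x48 (blk 9, set 1) → VC-HIT  vc=[13, 3, 7]
11: 0x6b (blk 13, set 1) → VC-HIT  vc=[9, 3, 7]
12: 0x3d (blk 7, set 1) → VC-HIT  vc=[9, 3, 13]
13: 0x69 (blk 13, set 1) → VC-HIT  vc=[9, 3, 7]
14: 0x4e (blk 9, set 1) → VC-HIT  vc=[13, 3, 7]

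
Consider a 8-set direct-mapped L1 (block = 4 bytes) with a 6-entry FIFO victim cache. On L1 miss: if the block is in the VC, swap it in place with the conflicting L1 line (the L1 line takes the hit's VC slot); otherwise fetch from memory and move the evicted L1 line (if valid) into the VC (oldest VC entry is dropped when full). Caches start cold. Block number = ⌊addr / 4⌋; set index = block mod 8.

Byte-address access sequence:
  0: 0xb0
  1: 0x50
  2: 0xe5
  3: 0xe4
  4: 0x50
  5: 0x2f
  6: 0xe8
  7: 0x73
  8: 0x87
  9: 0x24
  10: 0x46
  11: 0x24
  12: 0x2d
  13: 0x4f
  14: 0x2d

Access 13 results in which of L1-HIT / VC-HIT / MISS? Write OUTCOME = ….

#0 0xb0→b44/s4 MISS; vc=[]
#1 0x50→b20/s4 MISS; vc=[44]
#2 0xe5→b57/s1 MISS; vc=[44]
#3 0xe4→b57/s1 L1-HIT; vc=[44]
#4 0x50→b20/s4 L1-HIT; vc=[44]
#5 0x2f→b11/s3 MISS; vc=[44]
#6 0xe8→b58/s2 MISS; vc=[44]
#7 0x73→b28/s4 MISS; vc=[44,20]
#8 0x87→b33/s1 MISS; vc=[44,20,57]
#9 0x24→b9/s1 MISS; vc=[44,20,57,33]
#10 0x46→b17/s1 MISS; vc=[44,20,57,33,9]
#11 0x24→b9/s1 VC-HIT; vc=[44,20,57,33,17]
#12 0x2d→b11/s3 L1-HIT; vc=[44,20,57,33,17]
#13 0x4f→b19/s3 MISS; vc=[44,20,57,33,17,11]
#14 0x2d→b11/s3 VC-HIT; vc=[44,20,57,33,17,19]

OUTCOME = MISS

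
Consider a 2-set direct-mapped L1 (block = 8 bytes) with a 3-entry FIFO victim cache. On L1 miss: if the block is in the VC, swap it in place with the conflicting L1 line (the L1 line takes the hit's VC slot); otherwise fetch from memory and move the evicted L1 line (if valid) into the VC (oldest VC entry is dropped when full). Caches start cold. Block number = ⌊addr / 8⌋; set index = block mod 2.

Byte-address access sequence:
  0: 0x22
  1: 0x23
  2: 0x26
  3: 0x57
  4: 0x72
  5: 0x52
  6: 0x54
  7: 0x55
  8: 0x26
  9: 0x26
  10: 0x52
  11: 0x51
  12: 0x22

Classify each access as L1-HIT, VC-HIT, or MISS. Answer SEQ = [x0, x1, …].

SEQ = [MISS, L1-HIT, L1-HIT, MISS, MISS, VC-HIT, L1-HIT, L1-HIT, VC-HIT, L1-HIT, VC-HIT, L1-HIT, VC-HIT]

#0 0x22→b4/s0 MISS; vc=[]
#1 0x23→b4/s0 L1-HIT; vc=[]
#2 0x26→b4/s0 L1-HIT; vc=[]
#3 0x57→b10/s0 MISS; vc=[4]
#4 0x72→b14/s0 MISS; vc=[4,10]
#5 0x52→b10/s0 VC-HIT; vc=[4,14]
#6 0x54→b10/s0 L1-HIT; vc=[4,14]
#7 0x55→b10/s0 L1-HIT; vc=[4,14]
#8 0x26→b4/s0 VC-HIT; vc=[10,14]
#9 0x26→b4/s0 L1-HIT; vc=[10,14]
#10 0x52→b10/s0 VC-HIT; vc=[4,14]
#11 0x51→b10/s0 L1-HIT; vc=[4,14]
#12 0x22→b4/s0 VC-HIT; vc=[10,14]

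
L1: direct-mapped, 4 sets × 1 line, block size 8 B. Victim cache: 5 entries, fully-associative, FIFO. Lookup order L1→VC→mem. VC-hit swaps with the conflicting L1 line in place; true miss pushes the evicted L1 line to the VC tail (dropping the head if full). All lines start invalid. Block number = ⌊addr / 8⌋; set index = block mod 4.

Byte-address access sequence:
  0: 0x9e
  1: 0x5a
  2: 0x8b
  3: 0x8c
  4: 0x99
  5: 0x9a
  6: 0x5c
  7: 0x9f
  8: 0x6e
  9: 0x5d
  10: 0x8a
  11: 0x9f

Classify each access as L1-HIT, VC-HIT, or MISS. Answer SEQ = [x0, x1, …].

SEQ = [MISS, MISS, MISS, L1-HIT, VC-HIT, L1-HIT, VC-HIT, VC-HIT, MISS, VC-HIT, VC-HIT, VC-HIT]

  [0] addr=0x9e blk=19 s=3: MISS | VC []
  [1] addr=0x5a blk=11 s=3: MISS | VC [19]
  [2] addr=0x8b blk=17 s=1: MISS | VC [19]
  [3] addr=0x8c blk=17 s=1: L1-HIT | VC [19]
  [4] addr=0x99 blk=19 s=3: VC-HIT | VC [11]
  [5] addr=0x9a blk=19 s=3: L1-HIT | VC [11]
  [6] addr=0x5c blk=11 s=3: VC-HIT | VC [19]
  [7] addr=0x9f blk=19 s=3: VC-HIT | VC [11]
  [8] addr=0x6e blk=13 s=1: MISS | VC [11, 17]
  [9] addr=0x5d blk=11 s=3: VC-HIT | VC [19, 17]
  [10] addr=0x8a blk=17 s=1: VC-HIT | VC [19, 13]
  [11] addr=0x9f blk=19 s=3: VC-HIT | VC [11, 13]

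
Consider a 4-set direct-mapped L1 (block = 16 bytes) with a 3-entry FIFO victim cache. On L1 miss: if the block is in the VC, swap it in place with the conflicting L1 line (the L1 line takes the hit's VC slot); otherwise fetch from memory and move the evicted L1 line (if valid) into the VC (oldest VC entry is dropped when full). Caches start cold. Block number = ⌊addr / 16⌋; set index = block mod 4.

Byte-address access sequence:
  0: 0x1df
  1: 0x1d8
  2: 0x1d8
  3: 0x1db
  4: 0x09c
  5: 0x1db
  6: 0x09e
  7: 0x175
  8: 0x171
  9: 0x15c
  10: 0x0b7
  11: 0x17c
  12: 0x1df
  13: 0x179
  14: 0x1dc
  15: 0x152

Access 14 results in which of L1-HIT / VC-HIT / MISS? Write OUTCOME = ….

  [0] addr=0x1df blk=29 s=1: MISS | VC []
  [1] addr=0x1d8 blk=29 s=1: L1-HIT | VC []
  [2] addr=0x1d8 blk=29 s=1: L1-HIT | VC []
  [3] addr=0x1db blk=29 s=1: L1-HIT | VC []
  [4] addr=0x9c blk=9 s=1: MISS | VC [29]
  [5] addr=0x1db blk=29 s=1: VC-HIT | VC [9]
  [6] addr=0x9e blk=9 s=1: VC-HIT | VC [29]
  [7] addr=0x175 blk=23 s=3: MISS | VC [29]
  [8] addr=0x171 blk=23 s=3: L1-HIT | VC [29]
  [9] addr=0x15c blk=21 s=1: MISS | VC [29, 9]
  [10] addr=0xb7 blk=11 s=3: MISS | VC [29, 9, 23]
  [11] addr=0x17c blk=23 s=3: VC-HIT | VC [29, 9, 11]
  [12] addr=0x1df blk=29 s=1: VC-HIT | VC [21, 9, 11]
  [13] addr=0x179 blk=23 s=3: L1-HIT | VC [21, 9, 11]
  [14] addr=0x1dc blk=29 s=1: L1-HIT | VC [21, 9, 11]
  [15] addr=0x152 blk=21 s=1: VC-HIT | VC [29, 9, 11]

OUTCOME = L1-HIT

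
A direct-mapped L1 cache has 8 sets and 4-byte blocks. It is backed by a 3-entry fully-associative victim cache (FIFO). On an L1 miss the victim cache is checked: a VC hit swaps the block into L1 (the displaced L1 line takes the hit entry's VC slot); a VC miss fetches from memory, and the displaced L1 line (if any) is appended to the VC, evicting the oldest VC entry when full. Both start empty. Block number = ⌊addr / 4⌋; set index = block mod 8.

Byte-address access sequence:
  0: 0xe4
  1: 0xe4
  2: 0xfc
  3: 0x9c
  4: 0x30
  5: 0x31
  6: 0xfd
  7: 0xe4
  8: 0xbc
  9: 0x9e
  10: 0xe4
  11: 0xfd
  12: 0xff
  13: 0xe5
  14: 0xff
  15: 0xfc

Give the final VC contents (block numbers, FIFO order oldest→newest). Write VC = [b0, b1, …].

VC = [47, 39]

#0 0xe4→b57/s1 MISS; vc=[]
#1 0xe4→b57/s1 L1-HIT; vc=[]
#2 0xfc→b63/s7 MISS; vc=[]
#3 0x9c→b39/s7 MISS; vc=[63]
#4 0x30→b12/s4 MISS; vc=[63]
#5 0x31→b12/s4 L1-HIT; vc=[63]
#6 0xfd→b63/s7 VC-HIT; vc=[39]
#7 0xe4→b57/s1 L1-HIT; vc=[39]
#8 0xbc→b47/s7 MISS; vc=[39,63]
#9 0x9e→b39/s7 VC-HIT; vc=[47,63]
#10 0xe4→b57/s1 L1-HIT; vc=[47,63]
#11 0xfd→b63/s7 VC-HIT; vc=[47,39]
#12 0xff→b63/s7 L1-HIT; vc=[47,39]
#13 0xe5→b57/s1 L1-HIT; vc=[47,39]
#14 0xff→b63/s7 L1-HIT; vc=[47,39]
#15 0xfc→b63/s7 L1-HIT; vc=[47,39]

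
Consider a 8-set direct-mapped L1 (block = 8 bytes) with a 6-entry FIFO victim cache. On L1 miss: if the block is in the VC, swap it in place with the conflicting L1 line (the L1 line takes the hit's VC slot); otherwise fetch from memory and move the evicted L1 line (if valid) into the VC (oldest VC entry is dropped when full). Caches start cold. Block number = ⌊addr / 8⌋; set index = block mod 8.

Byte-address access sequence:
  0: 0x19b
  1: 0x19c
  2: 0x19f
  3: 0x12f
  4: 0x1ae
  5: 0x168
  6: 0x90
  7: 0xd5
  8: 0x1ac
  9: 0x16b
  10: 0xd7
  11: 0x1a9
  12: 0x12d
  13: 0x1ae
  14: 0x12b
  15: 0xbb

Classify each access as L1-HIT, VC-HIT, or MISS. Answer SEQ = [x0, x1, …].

  [0] addr=0x19b blk=51 s=3: MISS | VC []
  [1] addr=0x19c blk=51 s=3: L1-HIT | VC []
  [2] addr=0x19f blk=51 s=3: L1-HIT | VC []
  [3] addr=0x12f blk=37 s=5: MISS | VC []
  [4] addr=0x1ae blk=53 s=5: MISS | VC [37]
  [5] addr=0x168 blk=45 s=5: MISS | VC [37, 53]
  [6] addr=0x90 blk=18 s=2: MISS | VC [37, 53]
  [7] addr=0xd5 blk=26 s=2: MISS | VC [37, 53, 18]
  [8] addr=0x1ac blk=53 s=5: VC-HIT | VC [37, 45, 18]
  [9] addr=0x16b blk=45 s=5: VC-HIT | VC [37, 53, 18]
  [10] addr=0xd7 blk=26 s=2: L1-HIT | VC [37, 53, 18]
  [11] addr=0x1a9 blk=53 s=5: VC-HIT | VC [37, 45, 18]
  [12] addr=0x12d blk=37 s=5: VC-HIT | VC [53, 45, 18]
  [13] addr=0x1ae blk=53 s=5: VC-HIT | VC [37, 45, 18]
  [14] addr=0x12b blk=37 s=5: VC-HIT | VC [53, 45, 18]
  [15] addr=0xbb blk=23 s=7: MISS | VC [53, 45, 18]

SEQ = [MISS, L1-HIT, L1-HIT, MISS, MISS, MISS, MISS, MISS, VC-HIT, VC-HIT, L1-HIT, VC-HIT, VC-HIT, VC-HIT, VC-HIT, MISS]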